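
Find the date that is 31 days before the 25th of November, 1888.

the 25th of October, 1888

Count 31 days before November 25, 1888:
October 1888: 31 − 25 = 6 days remain.
November 1–25, 1888: 25 days.
Total: 6 + 25 = 31 days.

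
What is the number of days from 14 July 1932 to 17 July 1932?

Within July 1932: 17 − 14 = 3 days.

3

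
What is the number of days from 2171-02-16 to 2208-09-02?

From February 16, 2171 to February 16, 2208: 37 years, of which 8 contain a Feb 29 — 29×365 + 8×366 = 13513 days.
(2200 is not a leap year (divisible by 100 but not 400).)
February 2208: 29 − 16 = 13 days remain (2208 is a leap year, so February has 29 days).
Then March (31), April (30), May (31), June (30), July (31), August (31): 31 + 30 + 31 + 30 + 31 + 31 = 184 days.
September 1–2, 2208: 2 days.
Residual: 199 days.
Total: 13712 days.

13712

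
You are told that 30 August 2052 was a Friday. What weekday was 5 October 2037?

Monday

Count forward from the earlier date (October 5, 2037) to the later (August 30, 2052):
From October 5, 2037 to October 5, 2051: 14 years, of which 3 contain a Feb 29 — 11×365 + 3×366 = 5113 days.
October 2051: 31 − 5 = 26 days remain.
Then 9 full months totalling 274 days.
August 1–30, 2052: 30 days.
Residual: 330 days.
Total: 5443 days.
5443 mod 7 = 4, so 4 days before Friday is Monday.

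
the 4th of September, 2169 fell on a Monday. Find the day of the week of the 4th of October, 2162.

Count forward from the earlier date (October 4, 2162) to the later (September 4, 2169):
Day-of-year of October 4, 2162: 277.
Day-of-year of September 4, 2169: 247.
2162 has 365 days, so 365 − 277 = 88 days remain in 2162.
Full years: 2163: 365; 2164: 366; 2165: 365; 2166: 365; 2167: 365; 2168: 366. Sum = 2192.
Total: 88 + 2192 + 247 = 2527 days.
2527 is a multiple of 7, so the 4th of October, 2162 falls on the same weekday: Monday.

Monday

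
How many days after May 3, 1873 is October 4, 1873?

154

May 1873: 31 − 3 = 28 days remain.
Then June (30), July (31), August (31), September (30): 30 + 31 + 31 + 30 = 122 days.
October 1–4, 1873: 4 days.
Total: 28 + 122 + 4 = 154 days.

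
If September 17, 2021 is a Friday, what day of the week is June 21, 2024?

Day-of-year of September 17, 2021: 260.
Day-of-year of June 21, 2024: 173.
2021 has 365 days, so 365 − 260 = 105 days remain in 2021.
Full years: 2022: 365; 2023: 365. Sum = 730.
Total: 105 + 730 + 173 = 1008 days.
1008 is a multiple of 7, so June 21, 2024 falls on the same weekday: Friday.

Friday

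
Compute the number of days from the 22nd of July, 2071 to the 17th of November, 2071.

118

July 2071: 31 − 22 = 9 days remain.
Then August (31), September (30), October (31): 31 + 30 + 31 = 92 days.
November 1–17, 2071: 17 days.
Total: 9 + 92 + 17 = 118 days.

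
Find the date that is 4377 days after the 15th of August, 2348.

the 9th of August, 2360

Count 4377 days after August 15, 2348:
Day-of-year of August 15, 2348: 228.
Day-of-year of August 9, 2360: 222.
2348 has 366 days, so 366 − 228 = 138 days remain in 2348.
Full years 2349–2359: 9 common + 2 leap = 9×365 + 2×366 = 4017 days.
Total: 138 + 4017 + 222 = 4377 days.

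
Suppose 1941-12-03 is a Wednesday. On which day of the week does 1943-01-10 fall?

Sunday

Day-of-year of December 3, 1941: 337.
Day-of-year of January 10, 1943: 10.
1941 has 365 days, so 365 − 337 = 28 days remain in 1941.
Full years: 1942: 365. Sum = 365.
Total: 28 + 365 + 10 = 403 days.
403 mod 7 = 4, so 4 days after Wednesday is Sunday.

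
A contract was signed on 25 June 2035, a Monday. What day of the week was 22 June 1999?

Tuesday

Count forward from the earlier date (June 22, 1999) to the later (June 25, 2035):
Day-of-year of June 22, 1999: 173.
Day-of-year of June 25, 2035: 176.
1999 has 365 days, so 365 − 173 = 192 days remain in 1999.
Full years 2000–2034: 26 common + 9 leap = 26×365 + 9×366 = 12784 days.
Total: 192 + 12784 + 176 = 13152 days.
13152 mod 7 = 6, so 6 days before Monday is Tuesday.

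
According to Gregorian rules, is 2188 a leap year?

Yes

2188 is a leap year.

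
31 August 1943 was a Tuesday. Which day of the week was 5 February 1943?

Count forward from the earlier date (February 5, 1943) to the later (August 31, 1943):
February 1943: 28 − 5 = 23 days remain (1943 is not a leap year, so February has 28 days).
Then March (31), April (30), May (31), June (30), July (31): 31 + 30 + 31 + 30 + 31 = 153 days.
August 1–31, 1943: 31 days.
Total: 23 + 153 + 31 = 207 days.
207 mod 7 = 4, so 4 days before Tuesday is Friday.

Friday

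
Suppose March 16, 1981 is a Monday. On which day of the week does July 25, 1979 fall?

Wednesday

Count forward from the earlier date (July 25, 1979) to the later (March 16, 1981):
Day-of-year of July 25, 1979: 206.
Day-of-year of March 16, 1981: 75.
1979 has 365 days, so 365 − 206 = 159 days remain in 1979.
Full years: 1980: 366. Sum = 366.
Total: 159 + 366 + 75 = 600 days.
600 mod 7 = 5, so 5 days before Monday is Wednesday.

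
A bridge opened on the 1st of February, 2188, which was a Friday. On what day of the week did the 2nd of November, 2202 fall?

From February 1, 2188 to February 1, 2202: 14 years, of which 3 contain a Feb 29 — 11×365 + 3×366 = 5113 days.
(2200 is not a leap year (divisible by 100 but not 400).)
February 2202: 28 − 1 = 27 days remain (2202 is not a leap year, so February has 28 days).
Then March (31), April (30), May (31), June (30), July (31), August (31), September (30), October (31): 31 + 30 + 31 + 30 + 31 + 31 + 30 + 31 = 245 days.
November 1–2, 2202: 2 days.
Residual: 274 days.
Total: 5387 days.
5387 mod 7 = 4, so 4 days after Friday is Tuesday.

Tuesday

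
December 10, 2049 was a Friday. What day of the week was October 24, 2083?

Sunday

Day-of-year of December 10, 2049: 344.
Day-of-year of October 24, 2083: 297.
2049 has 365 days, so 365 − 344 = 21 days remain in 2049.
Full years 2050–2082: 25 common + 8 leap = 25×365 + 8×366 = 12053 days.
Total: 21 + 12053 + 297 = 12371 days.
12371 mod 7 = 2, so 2 days after Friday is Sunday.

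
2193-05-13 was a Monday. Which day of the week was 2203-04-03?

Day-of-year of May 13, 2193: 133.
Day-of-year of April 3, 2203: 93.
2193 has 365 days, so 365 − 133 = 232 days remain in 2193.
Full years 2194–2202: 8 common + 1 leap = 8×365 + 1×366 = 3286 days.
Total: 232 + 3286 + 93 = 3611 days.
3611 mod 7 = 6, so 6 days after Monday is Sunday.

Sunday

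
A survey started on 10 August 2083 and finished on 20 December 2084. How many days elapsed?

August 10, 2083 → August 10, 2084: 366 days (2084 is a leap year).
August 2084: 31 − 10 = 21 days remain.
Then September (30), October (31), November (30): 30 + 31 + 30 = 91 days.
December 1–20, 2084: 20 days.
Residual: 132 days.
Total: 498 days.

498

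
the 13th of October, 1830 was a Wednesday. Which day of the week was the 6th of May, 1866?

Day-of-year of October 13, 1830: 286.
Day-of-year of May 6, 1866: 126.
1830 has 365 days, so 365 − 286 = 79 days remain in 1830.
Full years 1831–1865: 26 common + 9 leap = 26×365 + 9×366 = 12784 days.
Total: 79 + 12784 + 126 = 12989 days.
12989 mod 7 = 4, so 4 days after Wednesday is Sunday.

Sunday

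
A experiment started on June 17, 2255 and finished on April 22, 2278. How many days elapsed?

8345

Day-of-year of June 17, 2255: 168.
Day-of-year of April 22, 2278: 112.
2255 has 365 days, so 365 − 168 = 197 days remain in 2255.
Full years 2256–2277: 16 common + 6 leap = 16×365 + 6×366 = 8036 days.
Total: 197 + 8036 + 112 = 8345 days.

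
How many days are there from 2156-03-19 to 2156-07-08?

111

March 2156: 31 − 19 = 12 days remain.
Then April (30), May (31), June (30): 30 + 31 + 30 = 91 days.
July 1–8, 2156: 8 days.
Total: 12 + 91 + 8 = 111 days.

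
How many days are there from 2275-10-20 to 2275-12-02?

43

October 2275: 31 − 20 = 11 days remain.
Then November (30): 30 days.
December 1–2, 2275: 2 days.
Total: 11 + 30 + 2 = 43 days.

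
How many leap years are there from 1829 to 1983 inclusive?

37

Years divisible by 4: 1832, 1836, …, 1980 — 38 in all.
Of these, 1900 is divisible by 100 but not 400, so not leap.
Leap years: 38 − 1 = 37.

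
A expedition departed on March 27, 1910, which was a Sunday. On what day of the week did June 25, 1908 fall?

Count forward from the earlier date (June 25, 1908) to the later (March 27, 1910):
Day-of-year of June 25, 1908: 177.
Day-of-year of March 27, 1910: 86.
1908 has 366 days, so 366 − 177 = 189 days remain in 1908.
Full years: 1909: 365. Sum = 365.
Total: 189 + 365 + 86 = 640 days.
640 mod 7 = 3, so 3 days before Sunday is Thursday.

Thursday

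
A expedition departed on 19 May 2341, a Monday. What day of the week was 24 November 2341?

Monday

May 2341: 31 − 19 = 12 days remain.
Then June (30), July (31), August (31), September (30), October (31): 30 + 31 + 31 + 30 + 31 = 153 days.
November 1–24, 2341: 24 days.
Total: 12 + 153 + 24 = 189 days.
189 is a multiple of 7, so 24 November 2341 falls on the same weekday: Monday.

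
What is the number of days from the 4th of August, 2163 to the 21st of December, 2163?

August 2163: 31 − 4 = 27 days remain.
Then September (30), October (31), November (30): 30 + 31 + 30 = 91 days.
December 1–21, 2163: 21 days.
Total: 27 + 91 + 21 = 139 days.

139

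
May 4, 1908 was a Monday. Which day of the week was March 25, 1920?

Thursday

From May 4, 1908 to May 4, 1919: 11 years, of which 2 contain a Feb 29 — 9×365 + 2×366 = 4017 days.
May 1919: 31 − 4 = 27 days remain.
Then 9 full months totalling 274 days.
March 1–25, 1920: 25 days.
Residual: 326 days.
Total: 4343 days.
4343 mod 7 = 3, so 3 days after Monday is Thursday.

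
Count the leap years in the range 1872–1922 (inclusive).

12

Years divisible by 4: 1872, 1876, …, 1920 — 13 in all.
Of these, 1900 is divisible by 100 but not 400, so not leap.
Leap years: 13 − 1 = 12.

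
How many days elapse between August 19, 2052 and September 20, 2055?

Day-of-year of August 19, 2052: 232.
Day-of-year of September 20, 2055: 263.
2052 has 366 days, so 366 − 232 = 134 days remain in 2052.
Full years: 2053: 365; 2054: 365. Sum = 730.
Total: 134 + 730 + 263 = 1127 days.

1127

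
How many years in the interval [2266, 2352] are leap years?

21

Years divisible by 4: 2268, 2272, …, 2352 — 22 in all.
Of these, 2300 is divisible by 100 but not 400, so not leap.
Leap years: 22 − 1 = 21.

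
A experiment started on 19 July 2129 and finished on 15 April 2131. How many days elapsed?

Day-of-year of July 19, 2129: 200.
Day-of-year of April 15, 2131: 105.
2129 has 365 days, so 365 − 200 = 165 days remain in 2129.
Full years: 2130: 365. Sum = 365.
Total: 165 + 365 + 105 = 635 days.

635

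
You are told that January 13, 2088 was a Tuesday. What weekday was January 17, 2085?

Wednesday

Count forward from the earlier date (January 17, 2085) to the later (January 13, 2088):
January 17, 2085 → January 17, 2086: 365 days.
January 17, 2086 → January 17, 2087: 365 days.
January 2087: 31 − 17 = 14 days remain.
Then 11 full months totalling 334 days.
January 1–13, 2088: 13 days.
Residual: 361 days.
Total: 1091 days.
1091 mod 7 = 6, so 6 days before Tuesday is Wednesday.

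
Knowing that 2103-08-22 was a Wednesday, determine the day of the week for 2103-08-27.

Monday

Within August 2103: 27 − 22 = 5 days.
5 mod 7 = 5, so 5 days after Wednesday is Monday.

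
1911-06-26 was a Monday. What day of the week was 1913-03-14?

Day-of-year of June 26, 1911: 177.
Day-of-year of March 14, 1913: 73.
1911 has 365 days, so 365 − 177 = 188 days remain in 1911.
Full years: 1912: 366. Sum = 366.
Total: 188 + 366 + 73 = 627 days.
627 mod 7 = 4, so 4 days after Monday is Friday.

Friday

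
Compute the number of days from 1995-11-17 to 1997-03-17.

November 1995: 30 − 17 = 13 days remain.
Then 15 full months totalling 456 days.
March 1–17, 1997: 17 days.
Total: 13 + 456 + 17 = 486 days.

486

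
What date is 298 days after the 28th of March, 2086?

the 20th of January, 2087

Count 298 days after March 28, 2086:
March 2086: 31 − 28 = 3 days remain.
Then 9 full months totalling 275 days.
January 1–20, 2087: 20 days.
Total: 3 + 275 + 20 = 298 days.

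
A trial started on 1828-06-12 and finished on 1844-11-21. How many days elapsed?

6006

Day-of-year of June 12, 1828: 164.
Day-of-year of November 21, 1844: 326.
1828 has 366 days, so 366 − 164 = 202 days remain in 1828.
Full years 1829–1843: 12 common + 3 leap = 12×365 + 3×366 = 5478 days.
Total: 202 + 5478 + 326 = 6006 days.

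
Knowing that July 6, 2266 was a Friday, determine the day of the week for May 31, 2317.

Thursday

From July 6, 2266 to July 6, 2316: 50 years, of which 12 contain a Feb 29 — 38×365 + 12×366 = 18262 days.
(2300 is not a leap year (divisible by 100 but not 400).)
July 2316: 31 − 6 = 25 days remain.
Then 9 full months totalling 273 days.
May 1–31, 2317: 31 days.
Residual: 329 days.
Total: 18591 days.
18591 mod 7 = 6, so 6 days after Friday is Thursday.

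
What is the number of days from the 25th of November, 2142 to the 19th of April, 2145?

November 25, 2142 → November 25, 2143: 365 days.
November 25, 2143 → November 25, 2144: 366 days (2144 is a leap year).
November 2144: 30 − 25 = 5 days remain.
Then December (31), January (31), February 2145 (28), March (31): 31 + 31 + 28 + 31 = 121 days.
April 1–19, 2145: 19 days.
Residual: 145 days.
Total: 876 days.

876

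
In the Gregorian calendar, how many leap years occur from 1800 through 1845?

11

Years divisible by 4 in [1800, 1845]: 1800, 1804, 1808, 1812, 1816, 1820, 1824, 1828, 1832, 1836, 1840, 1844.
Of these, 1800 is divisible by 100 but not 400, so not leap.
Leap years: 12 − 1 = 11.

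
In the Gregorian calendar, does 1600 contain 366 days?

Yes

1600 is a leap year (divisible by 400).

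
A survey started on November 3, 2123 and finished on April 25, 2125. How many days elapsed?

November 3, 2123 → November 3, 2124: 366 days (2124 is a leap year).
November 2124: 30 − 3 = 27 days remain.
Then December (31), January (31), February 2125 (28), March (31): 31 + 31 + 28 + 31 = 121 days.
April 1–25, 2125: 25 days.
Residual: 173 days.
Total: 539 days.

539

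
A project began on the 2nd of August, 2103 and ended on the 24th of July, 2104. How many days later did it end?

357

August 2103: 31 − 2 = 29 days remain.
Then 10 full months totalling 304 days.
July 1–24, 2104: 24 days.
Residual: 357 days.
Total: 357 days.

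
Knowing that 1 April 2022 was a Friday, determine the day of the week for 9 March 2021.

Count forward from the earlier date (March 9, 2021) to the later (April 1, 2022):
March 9, 2021 → March 9, 2022: 365 days.
March 2022: 31 − 9 = 22 days remain.
April 1, 2022: 1 day.
Residual: 23 days.
Total: 388 days.
388 mod 7 = 3, so 3 days before Friday is Tuesday.

Tuesday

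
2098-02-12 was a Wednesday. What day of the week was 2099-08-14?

Day-of-year of February 12, 2098: 43.
Day-of-year of August 14, 2099: 226.
2098 has 365 days, so 365 − 43 = 322 days remain in 2098.
Total: 322 + 226 = 548 days.
548 mod 7 = 2, so 2 days after Wednesday is Friday.

Friday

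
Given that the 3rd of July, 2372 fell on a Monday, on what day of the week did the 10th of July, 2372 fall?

Monday

Within July 2372: 10 − 3 = 7 days.
7 is a multiple of 7, so the 10th of July, 2372 falls on the same weekday: Monday.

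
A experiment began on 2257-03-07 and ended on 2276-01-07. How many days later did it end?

Day-of-year of March 7, 2257: 66.
Day-of-year of January 7, 2276: 7.
2257 has 365 days, so 365 − 66 = 299 days remain in 2257.
Full years 2258–2275: 14 common + 4 leap = 14×365 + 4×366 = 6574 days.
Total: 299 + 6574 + 7 = 6880 days.

6880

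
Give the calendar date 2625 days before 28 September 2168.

22 July 2161

Count 2625 days before September 28, 2168:
From July 22, 2161 to July 22, 2168: 7 years, of which 2 contain a Feb 29 — 5×365 + 2×366 = 2557 days.
July 2168: 31 − 22 = 9 days remain.
Then August (31): 31 days.
September 1–28, 2168: 28 days.
Residual: 68 days.
Total: 2625 days.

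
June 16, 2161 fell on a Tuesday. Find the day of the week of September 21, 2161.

Monday

June 2161: 30 − 16 = 14 days remain.
Then July (31), August (31): 31 + 31 = 62 days.
September 1–21, 2161: 21 days.
Total: 14 + 62 + 21 = 97 days.
97 mod 7 = 6, so 6 days after Tuesday is Monday.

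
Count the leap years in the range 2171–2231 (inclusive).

14

Years divisible by 4: 2172, 2176, …, 2228 — 15 in all.
Of these, 2200 is divisible by 100 but not 400, so not leap.
Leap years: 15 − 1 = 14.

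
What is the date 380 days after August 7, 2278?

August 22, 2279

Count 380 days after August 7, 2278:
August 7, 2278 → August 7, 2279: 365 days.
Within August 2279: 22 − 7 = 15 days.
Total: 380 days.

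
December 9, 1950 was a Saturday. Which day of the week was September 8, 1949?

Thursday

Count forward from the earlier date (September 8, 1949) to the later (December 9, 1950):
September 8, 1949 → September 8, 1950: 365 days.
September 1950: 30 − 8 = 22 days remain.
Then October (31), November (30): 31 + 30 = 61 days.
December 1–9, 1950: 9 days.
Residual: 92 days.
Total: 457 days.
457 mod 7 = 2, so 2 days before Saturday is Thursday.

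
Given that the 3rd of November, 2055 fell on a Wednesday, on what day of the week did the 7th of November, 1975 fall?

Friday

Count forward from the earlier date (November 7, 1975) to the later (November 3, 2055):
From November 7, 1975 to November 7, 2054: 79 years, of which 20 contain a Feb 29 — 59×365 + 20×366 = 28855 days.
(2000 is a leap year (divisible by 400).)
November 2054: 30 − 7 = 23 days remain.
Then 11 full months totalling 335 days.
November 1–3, 2055: 3 days.
Residual: 361 days.
Total: 29216 days.
29216 mod 7 = 5, so 5 days before Wednesday is Friday.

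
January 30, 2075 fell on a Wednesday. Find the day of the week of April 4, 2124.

From January 30, 2075 to January 30, 2124: 49 years, of which 11 contain a Feb 29 — 38×365 + 11×366 = 17896 days.
(2100 is not a leap year (divisible by 100 but not 400).)
January 2124: 31 − 30 = 1 day remains.
Then February 2124 (29), March (31): 29 + 31 = 60 days.
April 1–4, 2124: 4 days.
Residual: 65 days.
Total: 17961 days.
17961 mod 7 = 6, so 6 days after Wednesday is Tuesday.

Tuesday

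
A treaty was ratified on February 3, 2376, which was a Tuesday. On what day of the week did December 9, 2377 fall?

February 2376: 29 − 3 = 26 days remain (2376 is a leap year, so February has 29 days).
Then 21 full months totalling 640 days.
December 1–9, 2377: 9 days.
Total: 26 + 640 + 9 = 675 days.
675 mod 7 = 3, so 3 days after Tuesday is Friday.

Friday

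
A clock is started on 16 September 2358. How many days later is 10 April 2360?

September 16, 2358 → September 16, 2359: 365 days.
September 2359: 30 − 16 = 14 days remain.
Then October (31), November (30), December (31), January (31), February 2360 (29), March (31): 31 + 30 + 31 + 31 + 29 + 31 = 183 days.
April 1–10, 2360: 10 days.
Residual: 207 days.
Total: 572 days.

572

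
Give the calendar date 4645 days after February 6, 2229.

October 26, 2241

Count 4645 days after February 6, 2229:
From February 6, 2229 to February 6, 2241: 12 years, of which 3 contain a Feb 29 — 9×365 + 3×366 = 4383 days.
February 2241: 28 − 6 = 22 days remain (2241 is not a leap year, so February has 28 days).
Then March (31), April (30), May (31), June (30), July (31), August (31), September (30): 31 + 30 + 31 + 30 + 31 + 31 + 30 = 214 days.
October 1–26, 2241: 26 days.
Residual: 262 days.
Total: 4645 days.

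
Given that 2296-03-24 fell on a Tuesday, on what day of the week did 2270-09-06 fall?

Count forward from the earlier date (September 6, 2270) to the later (March 24, 2296):
From September 6, 2270 to September 6, 2295: 25 years, of which 6 contain a Feb 29 — 19×365 + 6×366 = 9131 days.
September 2295: 30 − 6 = 24 days remain.
Then October (31), November (30), December (31), January (31), February 2296 (29): 31 + 30 + 31 + 31 + 29 = 152 days.
March 1–24, 2296: 24 days.
Residual: 200 days.
Total: 9331 days.
9331 is a multiple of 7, so 2270-09-06 falls on the same weekday: Tuesday.

Tuesday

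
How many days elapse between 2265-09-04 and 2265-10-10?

September 2265: 30 − 4 = 26 days remain.
October 1–10, 2265: 10 days.
Total: 26 + 10 = 36 days.

36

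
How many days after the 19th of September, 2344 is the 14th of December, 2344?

September 2344: 30 − 19 = 11 days remain.
Then October (31), November (30): 31 + 30 = 61 days.
December 1–14, 2344: 14 days.
Total: 11 + 61 + 14 = 86 days.

86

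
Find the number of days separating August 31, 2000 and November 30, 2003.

1186

Day-of-year of August 31, 2000: 244.
Day-of-year of November 30, 2003: 334.
2000 has 366 days, so 366 − 244 = 122 days remain in 2000.
Full years: 2001: 365; 2002: 365. Sum = 730.
Total: 122 + 730 + 334 = 1186 days.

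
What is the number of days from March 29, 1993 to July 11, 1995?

834

Day-of-year of March 29, 1993: 88.
Day-of-year of July 11, 1995: 192.
1993 has 365 days, so 365 − 88 = 277 days remain in 1993.
Full years: 1994: 365. Sum = 365.
Total: 277 + 365 + 192 = 834 days.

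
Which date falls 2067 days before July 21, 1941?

November 23, 1935

Count 2067 days before July 21, 1941:
November 23, 1935 → November 23, 1936: 366 days (1936 is a leap year).
November 23, 1936 → November 23, 1937: 365 days.
November 23, 1937 → November 23, 1938: 365 days.
November 23, 1938 → November 23, 1939: 365 days.
November 23, 1939 → November 23, 1940: 366 days (1940 is a leap year).
November 1940: 30 − 23 = 7 days remain.
Then December (31), January (31), February 1941 (28), March (31), April (30), May (31), June (30): 31 + 31 + 28 + 31 + 30 + 31 + 30 = 212 days.
July 1–21, 1941: 21 days.
Residual: 240 days.
Total: 2067 days.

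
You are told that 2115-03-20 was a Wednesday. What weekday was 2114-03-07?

Wednesday

Count forward from the earlier date (March 7, 2114) to the later (March 20, 2115):
March 2114: 31 − 7 = 24 days remain.
Then 11 full months totalling 334 days.
March 1–20, 2115: 20 days.
Total: 24 + 334 + 20 = 378 days.
378 is a multiple of 7, so 2114-03-07 falls on the same weekday: Wednesday.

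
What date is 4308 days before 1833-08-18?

1821-11-01

Count 4308 days before August 18, 1833:
From November 1, 1821 to November 1, 1832: 11 years, of which 3 contain a Feb 29 — 8×365 + 3×366 = 4018 days.
November 1832: 30 − 1 = 29 days remain.
Then December (31), January (31), February 1833 (28), March (31), April (30), May (31), June (30), July (31): 31 + 31 + 28 + 31 + 30 + 31 + 30 + 31 = 243 days.
August 1–18, 1833: 18 days.
Residual: 290 days.
Total: 4308 days.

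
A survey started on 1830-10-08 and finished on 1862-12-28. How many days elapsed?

11769

Day-of-year of October 8, 1830: 281.
Day-of-year of December 28, 1862: 362.
1830 has 365 days, so 365 − 281 = 84 days remain in 1830.
Full years 1831–1861: 23 common + 8 leap = 23×365 + 8×366 = 11323 days.
Total: 84 + 11323 + 362 = 11769 days.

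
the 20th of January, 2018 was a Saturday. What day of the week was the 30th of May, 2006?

Tuesday

Count forward from the earlier date (May 30, 2006) to the later (January 20, 2018):
From May 30, 2006 to May 30, 2017: 11 years, of which 3 contain a Feb 29 — 8×365 + 3×366 = 4018 days.
May 2017: 31 − 30 = 1 day remains.
Then June (30), July (31), August (31), September (30), October (31), November (30), December (31): 30 + 31 + 31 + 30 + 31 + 30 + 31 = 214 days.
January 1–20, 2018: 20 days.
Residual: 235 days.
Total: 4253 days.
4253 mod 7 = 4, so 4 days before Saturday is Tuesday.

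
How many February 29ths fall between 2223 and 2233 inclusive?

Years divisible by 4 in [2223, 2233]: 2224, 2228, 2232.
No century exceptions apply. Count: 3.

3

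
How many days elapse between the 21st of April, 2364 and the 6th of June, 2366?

776

Day-of-year of April 21, 2364: 112.
Day-of-year of June 6, 2366: 157.
2364 has 366 days, so 366 − 112 = 254 days remain in 2364.
Full years: 2365: 365. Sum = 365.
Total: 254 + 365 + 157 = 776 days.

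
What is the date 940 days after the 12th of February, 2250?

the 9th of September, 2252

Count 940 days after February 12, 2250:
February 2250: 28 − 12 = 16 days remain (2250 is not a leap year, so February has 28 days).
Then 30 full months totalling 915 days.
September 1–9, 2252: 9 days.
Total: 16 + 915 + 9 = 940 days.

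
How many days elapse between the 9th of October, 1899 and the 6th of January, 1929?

Day-of-year of October 9, 1899: 282.
Day-of-year of January 6, 1929: 6.
1899 has 365 days, so 365 − 282 = 83 days remain in 1899.
Full years 1900–1928: 22 common + 7 leap = 22×365 + 7×366 = 10592 days.
Total: 83 + 10592 + 6 = 10681 days.

10681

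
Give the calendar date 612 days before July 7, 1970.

November 2, 1968

Count 612 days before July 7, 1970:
Day-of-year of November 2, 1968: 307.
Day-of-year of July 7, 1970: 188.
1968 has 366 days, so 366 − 307 = 59 days remain in 1968.
Full years: 1969: 365. Sum = 365.
Total: 59 + 365 + 188 = 612 days.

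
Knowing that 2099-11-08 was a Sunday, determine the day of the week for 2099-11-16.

Monday

Within November 2099: 16 − 8 = 8 days.
8 mod 7 = 1, so 1 day after Sunday is Monday.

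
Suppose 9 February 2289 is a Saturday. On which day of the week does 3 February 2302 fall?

Monday

Day-of-year of February 9, 2289: 40.
Day-of-year of February 3, 2302: 34.
2289 has 365 days, so 365 − 40 = 325 days remain in 2289.
Full years 2290–2301: 10 common + 2 leap = 10×365 + 2×366 = 4382 days.
Total: 325 + 4382 + 34 = 4741 days.
4741 mod 7 = 2, so 2 days after Saturday is Monday.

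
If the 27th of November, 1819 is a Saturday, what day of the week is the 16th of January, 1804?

Monday

Count forward from the earlier date (January 16, 1804) to the later (November 27, 1819):
From January 16, 1804 to January 16, 1819: 15 years, of which 4 contain a Feb 29 — 11×365 + 4×366 = 5479 days.
January 1819: 31 − 16 = 15 days remain.
Then 9 full months totalling 273 days.
November 1–27, 1819: 27 days.
Residual: 315 days.
Total: 5794 days.
5794 mod 7 = 5, so 5 days before Saturday is Monday.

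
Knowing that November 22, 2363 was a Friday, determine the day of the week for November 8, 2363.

Friday

Count forward from the earlier date (November 8, 2363) to the later (November 22, 2363):
Within November 2363: 22 − 8 = 14 days.
14 is a multiple of 7, so November 8, 2363 falls on the same weekday: Friday.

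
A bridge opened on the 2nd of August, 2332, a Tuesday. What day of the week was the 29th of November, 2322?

Count forward from the earlier date (November 29, 2322) to the later (August 2, 2332):
From November 29, 2322 to November 29, 2331: 9 years, of which 2 contain a Feb 29 — 7×365 + 2×366 = 3287 days.
November 2331: 30 − 29 = 1 day remains.
Then December (31), January (31), February 2332 (29), March (31), April (30), May (31), June (30), July (31): 31 + 31 + 29 + 31 + 30 + 31 + 30 + 31 = 244 days.
August 1–2, 2332: 2 days.
Residual: 247 days.
Total: 3534 days.
3534 mod 7 = 6, so 6 days before Tuesday is Wednesday.

Wednesday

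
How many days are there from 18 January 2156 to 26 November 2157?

678

January 18, 2156 → January 18, 2157: 366 days (2156 is a leap year).
January 2157: 31 − 18 = 13 days remain.
Then 9 full months totalling 273 days.
November 1–26, 2157: 26 days.
Residual: 312 days.
Total: 678 days.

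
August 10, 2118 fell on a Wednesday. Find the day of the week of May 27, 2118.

Friday

Count forward from the earlier date (May 27, 2118) to the later (August 10, 2118):
May 2118: 31 − 27 = 4 days remain.
Then June (30), July (31): 30 + 31 = 61 days.
August 1–10, 2118: 10 days.
Total: 4 + 61 + 10 = 75 days.
75 mod 7 = 5, so 5 days before Wednesday is Friday.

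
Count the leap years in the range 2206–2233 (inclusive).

7

Years divisible by 4 in [2206, 2233]: 2208, 2212, 2216, 2220, 2224, 2228, 2232.
No century exceptions apply. Count: 7.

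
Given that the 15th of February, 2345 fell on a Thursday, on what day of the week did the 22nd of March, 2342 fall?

Sunday

Count forward from the earlier date (March 22, 2342) to the later (February 15, 2345):
March 22, 2342 → March 22, 2343: 365 days.
March 22, 2343 → March 22, 2344: 366 days (2344 is a leap year).
March 2344: 31 − 22 = 9 days remain.
Then 10 full months totalling 306 days.
February 1–15, 2345: 15 days (2345 is not a leap year).
Residual: 330 days.
Total: 1061 days.
1061 mod 7 = 4, so 4 days before Thursday is Sunday.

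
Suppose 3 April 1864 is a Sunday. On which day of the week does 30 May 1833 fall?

Count forward from the earlier date (May 30, 1833) to the later (April 3, 1864):
Day-of-year of May 30, 1833: 150.
Day-of-year of April 3, 1864: 94.
1833 has 365 days, so 365 − 150 = 215 days remain in 1833.
Full years 1834–1863: 23 common + 7 leap = 23×365 + 7×366 = 10957 days.
Total: 215 + 10957 + 94 = 11266 days.
11266 mod 7 = 3, so 3 days before Sunday is Thursday.

Thursday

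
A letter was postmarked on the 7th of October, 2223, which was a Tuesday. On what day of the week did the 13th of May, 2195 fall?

Count forward from the earlier date (May 13, 2195) to the later (October 7, 2223):
From May 13, 2195 to May 13, 2223: 28 years, of which 6 contain a Feb 29 — 22×365 + 6×366 = 10226 days.
(2200 is not a leap year (divisible by 100 but not 400).)
May 2223: 31 − 13 = 18 days remain.
Then June (30), July (31), August (31), September (30): 30 + 31 + 31 + 30 = 122 days.
October 1–7, 2223: 7 days.
Residual: 147 days.
Total: 10373 days.
10373 mod 7 = 6, so 6 days before Tuesday is Wednesday.

Wednesday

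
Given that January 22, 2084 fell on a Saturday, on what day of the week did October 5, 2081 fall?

Sunday

Count forward from the earlier date (October 5, 2081) to the later (January 22, 2084):
October 5, 2081 → October 5, 2082: 365 days.
October 5, 2082 → October 5, 2083: 365 days.
October 2083: 31 − 5 = 26 days remain.
Then November (30), December (31): 30 + 31 = 61 days.
January 1–22, 2084: 22 days.
Residual: 109 days.
Total: 839 days.
839 mod 7 = 6, so 6 days before Saturday is Sunday.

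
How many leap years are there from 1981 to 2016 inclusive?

Years divisible by 4 in [1981, 2016]: 1984, 1988, 1992, 1996, 2000, 2004, 2008, 2012, 2016.
2000 is divisible by 400, so still leap.
No century exceptions apply. Count: 9.

9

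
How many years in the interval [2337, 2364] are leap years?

7

Years divisible by 4 in [2337, 2364]: 2340, 2344, 2348, 2352, 2356, 2360, 2364.
No century exceptions apply. Count: 7.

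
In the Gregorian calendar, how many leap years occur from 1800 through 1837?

Years divisible by 4 in [1800, 1837]: 1800, 1804, 1808, 1812, 1816, 1820, 1824, 1828, 1832, 1836.
Of these, 1800 is divisible by 100 but not 400, so not leap.
Leap years: 10 − 1 = 9.

9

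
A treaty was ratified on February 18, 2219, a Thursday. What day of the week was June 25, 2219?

Friday

February 2219: 28 − 18 = 10 days remain (2219 is not a leap year, so February has 28 days).
Then March (31), April (30), May (31): 31 + 30 + 31 = 92 days.
June 1–25, 2219: 25 days.
Total: 10 + 92 + 25 = 127 days.
127 mod 7 = 1, so 1 day after Thursday is Friday.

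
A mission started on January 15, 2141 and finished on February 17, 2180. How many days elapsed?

14277

Day-of-year of January 15, 2141: 15.
Day-of-year of February 17, 2180: 48.
2141 has 365 days, so 365 − 15 = 350 days remain in 2141.
Full years 2142–2179: 29 common + 9 leap = 29×365 + 9×366 = 13879 days.
Total: 350 + 13879 + 48 = 14277 days.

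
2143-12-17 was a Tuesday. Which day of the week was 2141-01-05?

Count forward from the earlier date (January 5, 2141) to the later (December 17, 2143):
Day-of-year of January 5, 2141: 5.
Day-of-year of December 17, 2143: 351.
2141 has 365 days, so 365 − 5 = 360 days remain in 2141.
Full years: 2142: 365. Sum = 365.
Total: 360 + 365 + 351 = 1076 days.
1076 mod 7 = 5, so 5 days before Tuesday is Thursday.

Thursday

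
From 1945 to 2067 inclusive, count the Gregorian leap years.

Years divisible by 4: 1948, 1952, …, 2064 — 30 in all.
2000 is divisible by 400, so still leap.
No century exceptions apply. Count: 30.

30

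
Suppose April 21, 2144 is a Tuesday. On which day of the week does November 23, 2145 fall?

April 2144: 30 − 21 = 9 days remain.
Then 18 full months totalling 549 days.
November 1–23, 2145: 23 days.
Total: 9 + 549 + 23 = 581 days.
581 is a multiple of 7, so November 23, 2145 falls on the same weekday: Tuesday.

Tuesday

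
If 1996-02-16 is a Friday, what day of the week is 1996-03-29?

Friday

February 1996: 29 − 16 = 13 days remain (1996 is a leap year, so February has 29 days).
March 1–29, 1996: 29 days.
Total: 13 + 29 = 42 days.
42 is a multiple of 7, so 1996-03-29 falls on the same weekday: Friday.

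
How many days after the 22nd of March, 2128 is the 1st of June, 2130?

March 22, 2128 → March 22, 2129: 365 days.
March 22, 2129 → March 22, 2130: 365 days.
March 2130: 31 − 22 = 9 days remain.
Then April (30), May (31): 30 + 31 = 61 days.
June 1, 2130: 1 day.
Residual: 71 days.
Total: 801 days.

801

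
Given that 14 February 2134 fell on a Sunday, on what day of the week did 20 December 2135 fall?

February 2134: 28 − 14 = 14 days remain (2134 is not a leap year, so February has 28 days).
Then 21 full months totalling 640 days.
December 1–20, 2135: 20 days.
Total: 14 + 640 + 20 = 674 days.
674 mod 7 = 2, so 2 days after Sunday is Tuesday.

Tuesday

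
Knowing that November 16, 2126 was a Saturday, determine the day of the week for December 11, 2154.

Wednesday

Day-of-year of November 16, 2126: 320.
Day-of-year of December 11, 2154: 345.
2126 has 365 days, so 365 − 320 = 45 days remain in 2126.
Full years 2127–2153: 20 common + 7 leap = 20×365 + 7×366 = 9862 days.
Total: 45 + 9862 + 345 = 10252 days.
10252 mod 7 = 4, so 4 days after Saturday is Wednesday.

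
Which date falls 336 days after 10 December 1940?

11 November 1941

Count 336 days after December 10, 1940:
December 1940: 31 − 10 = 21 days remain.
Then 10 full months totalling 304 days.
November 1–11, 1941: 11 days.
Total: 21 + 304 + 11 = 336 days.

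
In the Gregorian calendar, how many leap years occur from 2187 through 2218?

Years divisible by 4 in [2187, 2218]: 2188, 2192, 2196, 2200, 2204, 2208, 2212, 2216.
Of these, 2200 is divisible by 100 but not 400, so not leap.
Leap years: 8 − 1 = 7.

7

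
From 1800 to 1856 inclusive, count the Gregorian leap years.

14

Years divisible by 4: 1800, 1804, …, 1856 — 15 in all.
Of these, 1800 is divisible by 100 but not 400, so not leap.
Leap years: 15 − 1 = 14.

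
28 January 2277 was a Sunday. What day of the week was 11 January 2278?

Day-of-year of January 28, 2277: 28.
Day-of-year of January 11, 2278: 11.
2277 has 365 days, so 365 − 28 = 337 days remain in 2277.
Total: 337 + 11 = 348 days.
348 mod 7 = 5, so 5 days after Sunday is Friday.

Friday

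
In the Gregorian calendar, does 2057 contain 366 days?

No

2057 is not a leap year.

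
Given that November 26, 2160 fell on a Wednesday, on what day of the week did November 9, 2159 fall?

Count forward from the earlier date (November 9, 2159) to the later (November 26, 2160):
November 2159: 30 − 9 = 21 days remain.
Then 11 full months totalling 336 days.
November 1–26, 2160: 26 days.
Total: 21 + 336 + 26 = 383 days.
383 mod 7 = 5, so 5 days before Wednesday is Friday.

Friday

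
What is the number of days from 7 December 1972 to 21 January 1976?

1140

Day-of-year of December 7, 1972: 342.
Day-of-year of January 21, 1976: 21.
1972 has 366 days, so 366 − 342 = 24 days remain in 1972.
Full years: 1973: 365; 1974: 365; 1975: 365. Sum = 1095.
Total: 24 + 1095 + 21 = 1140 days.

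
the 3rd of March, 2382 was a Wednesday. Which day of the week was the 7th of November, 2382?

Sunday

March 2382: 31 − 3 = 28 days remain.
Then April (30), May (31), June (30), July (31), August (31), September (30), October (31): 30 + 31 + 30 + 31 + 31 + 30 + 31 = 214 days.
November 1–7, 2382: 7 days.
Total: 28 + 214 + 7 = 249 days.
249 mod 7 = 4, so 4 days after Wednesday is Sunday.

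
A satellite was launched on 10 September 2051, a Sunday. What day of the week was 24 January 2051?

Count forward from the earlier date (January 24, 2051) to the later (September 10, 2051):
January 2051: 31 − 24 = 7 days remain.
Then February 2051 (28), March (31), April (30), May (31), June (30), July (31), August (31): 28 + 31 + 30 + 31 + 30 + 31 + 31 = 212 days.
September 1–10, 2051: 10 days.
Total: 7 + 212 + 10 = 229 days.
229 mod 7 = 5, so 5 days before Sunday is Tuesday.

Tuesday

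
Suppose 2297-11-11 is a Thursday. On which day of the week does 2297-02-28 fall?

Sunday

Count forward from the earlier date (February 28, 2297) to the later (November 11, 2297):
February 2297: 28 − 28 = 0 days remain (2297 is not a leap year, so February has 28 days).
Then March (31), April (30), May (31), June (30), July (31), August (31), September (30), October (31): 31 + 30 + 31 + 30 + 31 + 31 + 30 + 31 = 245 days.
November 1–11, 2297: 11 days.
Total: 0 + 245 + 11 = 256 days.
256 mod 7 = 4, so 4 days before Thursday is Sunday.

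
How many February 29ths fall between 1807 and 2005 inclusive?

49

Years divisible by 4: 1808, 1812, …, 2004 — 50 in all.
Of these, 1900 is divisible by 100 but not 400, so not leap.
2000 is divisible by 400, so still leap.
Leap years: 50 − 1 = 49.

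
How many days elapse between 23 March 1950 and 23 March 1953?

1096

Day-of-year of March 23, 1950: 82.
Day-of-year of March 23, 1953: 82.
1950 has 365 days, so 365 − 82 = 283 days remain in 1950.
Full years: 1951: 365; 1952: 366. Sum = 731.
Total: 283 + 731 + 82 = 1096 days.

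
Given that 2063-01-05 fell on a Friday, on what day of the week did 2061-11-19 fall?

Saturday

Count forward from the earlier date (November 19, 2061) to the later (January 5, 2063):
November 2061: 30 − 19 = 11 days remain.
Then 13 full months totalling 396 days.
January 1–5, 2063: 5 days.
Total: 11 + 396 + 5 = 412 days.
412 mod 7 = 6, so 6 days before Friday is Saturday.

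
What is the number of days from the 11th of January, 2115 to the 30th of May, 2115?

January 2115: 31 − 11 = 20 days remain.
Then February 2115 (28), March (31), April (30): 28 + 31 + 30 = 89 days.
May 1–30, 2115: 30 days.
Total: 20 + 89 + 30 = 139 days.

139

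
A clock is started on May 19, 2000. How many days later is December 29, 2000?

224

May 2000: 31 − 19 = 12 days remain.
Then June (30), July (31), August (31), September (30), October (31), November (30): 30 + 31 + 31 + 30 + 31 + 30 = 183 days.
December 1–29, 2000: 29 days.
Total: 12 + 183 + 29 = 224 days.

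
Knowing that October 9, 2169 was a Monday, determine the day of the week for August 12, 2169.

Count forward from the earlier date (August 12, 2169) to the later (October 9, 2169):
August 2169: 31 − 12 = 19 days remain.
Then September (30): 30 days.
October 1–9, 2169: 9 days.
Total: 19 + 30 + 9 = 58 days.
58 mod 7 = 2, so 2 days before Monday is Saturday.

Saturday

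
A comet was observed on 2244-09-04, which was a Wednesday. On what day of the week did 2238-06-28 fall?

Count forward from the earlier date (June 28, 2238) to the later (September 4, 2244):
June 28, 2238 → June 28, 2239: 365 days.
June 28, 2239 → June 28, 2240: 366 days (2240 is a leap year).
June 28, 2240 → June 28, 2241: 365 days.
June 28, 2241 → June 28, 2242: 365 days.
June 28, 2242 → June 28, 2243: 365 days.
June 28, 2243 → June 28, 2244: 366 days (2244 is a leap year).
June 2244: 30 − 28 = 2 days remain.
Then July (31), August (31): 31 + 31 = 62 days.
September 1–4, 2244: 4 days.
Residual: 68 days.
Total: 2260 days.
2260 mod 7 = 6, so 6 days before Wednesday is Thursday.

Thursday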